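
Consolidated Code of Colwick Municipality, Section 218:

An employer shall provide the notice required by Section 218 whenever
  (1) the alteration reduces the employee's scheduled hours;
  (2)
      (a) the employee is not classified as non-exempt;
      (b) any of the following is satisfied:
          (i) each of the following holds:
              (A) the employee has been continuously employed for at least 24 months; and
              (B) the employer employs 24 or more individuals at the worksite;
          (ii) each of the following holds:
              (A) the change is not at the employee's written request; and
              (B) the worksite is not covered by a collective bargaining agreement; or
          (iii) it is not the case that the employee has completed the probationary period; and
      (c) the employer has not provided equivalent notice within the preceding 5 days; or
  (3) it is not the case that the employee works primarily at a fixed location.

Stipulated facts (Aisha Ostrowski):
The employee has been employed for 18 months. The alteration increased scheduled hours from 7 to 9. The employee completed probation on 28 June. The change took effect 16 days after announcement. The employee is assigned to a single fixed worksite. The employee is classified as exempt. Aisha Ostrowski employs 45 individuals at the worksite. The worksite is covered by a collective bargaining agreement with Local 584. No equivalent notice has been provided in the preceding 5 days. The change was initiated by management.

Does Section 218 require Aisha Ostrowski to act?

(1) hours reduced — fails.
(a) not (non-exempt) — satisfied.
(A) tenure ≥ 24 mo. — not met.
(B) ≥ 24 at site — satisfied.
So (i) is not satisfied (F AND T).
(A) not employee-requested — met.
(B) no CBA — not satisfied.
(ii): T AND F → false.
(iii) not (past probation) — not met.
(b) = F OR F OR F = false.
(c) no recent notice — satisfied.
So (2) is not satisfied (T AND F AND T).
(3) not (fixed location) — fails.
Overall: F OR F OR F → false.

No — not required.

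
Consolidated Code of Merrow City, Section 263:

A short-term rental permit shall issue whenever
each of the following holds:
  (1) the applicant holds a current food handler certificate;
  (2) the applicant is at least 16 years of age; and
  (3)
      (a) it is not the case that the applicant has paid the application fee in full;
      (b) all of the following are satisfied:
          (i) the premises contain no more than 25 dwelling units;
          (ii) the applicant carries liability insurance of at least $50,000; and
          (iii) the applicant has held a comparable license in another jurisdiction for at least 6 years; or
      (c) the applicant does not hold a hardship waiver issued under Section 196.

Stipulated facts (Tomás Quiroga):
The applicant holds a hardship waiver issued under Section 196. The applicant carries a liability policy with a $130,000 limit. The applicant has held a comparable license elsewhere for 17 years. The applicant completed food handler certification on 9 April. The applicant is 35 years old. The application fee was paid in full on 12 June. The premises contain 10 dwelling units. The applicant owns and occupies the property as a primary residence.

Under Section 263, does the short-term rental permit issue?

(1) food handler cert. — holds.
(2) age ≥ 16 — satisfied.
(a) not (fee paid) — not met.
(i) ≤ 25 units — satisfied.
(ii) insurance ≥ $50,000 — holds.
(iii) prior license ≥ 6 yr — satisfied.
(b): T AND T AND T → true.
(c) not (hardship waiver) — fails.
(3) = F OR T OR F = true.
So Overall is satisfied (T AND T AND T).

Yes — granted.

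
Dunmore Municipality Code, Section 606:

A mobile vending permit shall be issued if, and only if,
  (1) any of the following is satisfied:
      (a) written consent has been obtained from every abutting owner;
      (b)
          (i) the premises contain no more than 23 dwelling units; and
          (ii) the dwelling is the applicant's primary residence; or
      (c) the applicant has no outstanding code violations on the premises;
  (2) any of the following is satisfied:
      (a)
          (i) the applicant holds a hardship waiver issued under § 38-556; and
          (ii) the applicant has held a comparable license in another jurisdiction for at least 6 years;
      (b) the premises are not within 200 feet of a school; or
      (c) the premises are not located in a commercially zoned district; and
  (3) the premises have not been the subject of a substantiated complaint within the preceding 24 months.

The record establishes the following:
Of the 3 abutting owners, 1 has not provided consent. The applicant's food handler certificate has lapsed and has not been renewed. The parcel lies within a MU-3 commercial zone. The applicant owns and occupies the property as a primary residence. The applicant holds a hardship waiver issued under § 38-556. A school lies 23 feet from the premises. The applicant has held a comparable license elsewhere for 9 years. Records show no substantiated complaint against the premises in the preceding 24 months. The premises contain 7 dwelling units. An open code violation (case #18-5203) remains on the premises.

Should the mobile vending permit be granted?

(a) all abutters consent — fails.
(i) ≤ 23 units — met.
(ii) primary residence — satisfied.
(b): T AND T → true.
(c) no code violations — not met.
(1): F OR T OR F → true.
(i) hardship waiver — satisfied.
(ii) prior license ≥ 6 yr — met.
(a) = T AND T = true.
(b) ≥200 ft from school — fails.
(c) not (commercially zoned) — not satisfied.
(2): T OR F OR F → true.
(3) no complaint in 24 mo. — met.
Overall = T AND T AND T = true.

Yes — granted.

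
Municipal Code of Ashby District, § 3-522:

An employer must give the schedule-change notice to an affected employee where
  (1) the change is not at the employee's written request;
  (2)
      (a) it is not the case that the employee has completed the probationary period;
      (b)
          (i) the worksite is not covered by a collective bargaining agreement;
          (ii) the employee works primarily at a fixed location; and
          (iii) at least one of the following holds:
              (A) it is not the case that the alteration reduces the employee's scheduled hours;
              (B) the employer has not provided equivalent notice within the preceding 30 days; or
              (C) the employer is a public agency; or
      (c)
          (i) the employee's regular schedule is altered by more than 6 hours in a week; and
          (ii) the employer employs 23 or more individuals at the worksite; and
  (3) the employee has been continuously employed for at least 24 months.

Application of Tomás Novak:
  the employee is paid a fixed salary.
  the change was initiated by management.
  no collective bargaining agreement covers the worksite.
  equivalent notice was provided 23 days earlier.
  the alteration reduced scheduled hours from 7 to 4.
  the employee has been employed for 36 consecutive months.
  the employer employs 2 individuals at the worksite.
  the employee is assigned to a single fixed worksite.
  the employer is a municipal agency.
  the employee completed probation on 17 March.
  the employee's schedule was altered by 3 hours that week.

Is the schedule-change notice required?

(1) not employee-requested — satisfied.
(a) not (past probation) — fails.
(i) no CBA — met.
(ii) fixed location — holds.
(A) not (hours reduced) — fails.
(B) no recent notice — not met.
(C) public agency — satisfied.
(iii) = F OR F OR T = true.
(b) = T AND T AND T = true.
(i) schedule shift > 6h — not satisfied.
(ii) ≥ 23 at site — fails.
So (c) is not satisfied (F AND F).
So (2) is satisfied (F OR T OR F).
(3) tenure ≥ 24 mo. — holds.
Overall = T AND T AND T = true.

Yes — required.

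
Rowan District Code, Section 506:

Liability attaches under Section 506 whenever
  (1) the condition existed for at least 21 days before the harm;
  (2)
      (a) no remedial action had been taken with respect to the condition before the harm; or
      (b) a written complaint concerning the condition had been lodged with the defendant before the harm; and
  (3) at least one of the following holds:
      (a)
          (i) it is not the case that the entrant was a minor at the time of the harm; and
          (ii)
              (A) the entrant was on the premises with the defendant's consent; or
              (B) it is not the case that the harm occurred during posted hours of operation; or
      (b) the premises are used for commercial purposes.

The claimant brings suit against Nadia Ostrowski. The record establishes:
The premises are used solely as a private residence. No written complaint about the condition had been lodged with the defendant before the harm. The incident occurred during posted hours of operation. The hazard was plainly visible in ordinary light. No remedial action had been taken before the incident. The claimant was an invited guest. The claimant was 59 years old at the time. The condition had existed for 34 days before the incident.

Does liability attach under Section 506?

(1) condition ≥21 days old — satisfied.
(a) no remedial action — holds.
(b) complaint lodged — fails.
(2) = T OR F = true.
(i) not (entrant a minor) — satisfied.
(A) consent to enter — satisfied.
(B) not (during posted hours) — not satisfied.
(ii) = T OR F = true.
(a): T AND T → true.
(b) commercial use — not satisfied.
(3) = T OR F = true.
So Overall is satisfied (T AND T AND T).

Yes — liable.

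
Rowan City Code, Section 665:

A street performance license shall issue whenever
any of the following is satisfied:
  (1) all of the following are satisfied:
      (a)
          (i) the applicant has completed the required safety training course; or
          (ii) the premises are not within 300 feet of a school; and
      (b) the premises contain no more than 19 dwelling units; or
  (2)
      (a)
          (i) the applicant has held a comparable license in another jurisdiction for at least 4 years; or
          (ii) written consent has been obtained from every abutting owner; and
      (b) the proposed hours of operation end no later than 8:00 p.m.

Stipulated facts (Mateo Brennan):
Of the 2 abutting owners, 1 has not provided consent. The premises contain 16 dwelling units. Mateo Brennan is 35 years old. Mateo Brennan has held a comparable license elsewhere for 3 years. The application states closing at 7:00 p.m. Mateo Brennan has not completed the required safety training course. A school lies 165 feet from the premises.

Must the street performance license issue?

No — denied.

(i) safety training — not met.
(ii) ≥300 ft from school — not met.
(a) = F OR F = false.
(b) ≤ 19 units — met.
(1) = F AND T = false.
(i) prior license ≥ 4 yr — not satisfied.
(ii) all abutters consent — fails.
(a) = F OR F = false.
(b) closes by 8 p.m. — met.
(2) = F AND T = false.
Overall: F OR F → false.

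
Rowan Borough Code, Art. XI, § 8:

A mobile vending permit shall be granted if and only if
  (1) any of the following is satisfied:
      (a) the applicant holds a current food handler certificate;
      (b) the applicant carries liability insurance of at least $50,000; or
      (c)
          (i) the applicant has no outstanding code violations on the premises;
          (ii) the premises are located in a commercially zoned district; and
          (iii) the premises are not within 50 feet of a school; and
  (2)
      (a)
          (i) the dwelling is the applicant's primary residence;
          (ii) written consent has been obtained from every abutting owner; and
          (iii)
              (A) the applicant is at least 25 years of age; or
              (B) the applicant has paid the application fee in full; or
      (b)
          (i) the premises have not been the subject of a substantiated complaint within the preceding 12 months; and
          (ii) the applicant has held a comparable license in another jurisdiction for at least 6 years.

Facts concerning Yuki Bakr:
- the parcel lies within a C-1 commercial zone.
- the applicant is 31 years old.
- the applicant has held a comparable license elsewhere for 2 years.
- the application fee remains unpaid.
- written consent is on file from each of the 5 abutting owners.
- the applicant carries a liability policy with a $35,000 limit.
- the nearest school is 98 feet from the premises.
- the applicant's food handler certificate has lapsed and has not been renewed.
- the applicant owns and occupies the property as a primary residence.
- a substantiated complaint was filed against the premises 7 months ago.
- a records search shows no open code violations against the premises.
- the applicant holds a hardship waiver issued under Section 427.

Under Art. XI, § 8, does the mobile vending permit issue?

Yes — granted.

(a) food handler cert. — not satisfied.
(b) insurance ≥ $50,000 — not satisfied.
(i) no code violations — holds.
(ii) commercially zoned — met.
(iii) ≥50 ft from school — satisfied.
(c): T AND T AND T → true.
So (1) is satisfied (F OR F OR T).
(i) primary residence — met.
(ii) all abutters consent — satisfied.
(A) age ≥ 25 — met.
(B) fee paid — fails.
So (iii) is satisfied (T OR F).
(a) = T AND T AND T = true.
(i) no complaint in 12 mo. — not satisfied.
(ii) prior license ≥ 6 yr — not met.
(b) = F AND F = false.
(2): T OR F → true.
Overall = T AND T = true.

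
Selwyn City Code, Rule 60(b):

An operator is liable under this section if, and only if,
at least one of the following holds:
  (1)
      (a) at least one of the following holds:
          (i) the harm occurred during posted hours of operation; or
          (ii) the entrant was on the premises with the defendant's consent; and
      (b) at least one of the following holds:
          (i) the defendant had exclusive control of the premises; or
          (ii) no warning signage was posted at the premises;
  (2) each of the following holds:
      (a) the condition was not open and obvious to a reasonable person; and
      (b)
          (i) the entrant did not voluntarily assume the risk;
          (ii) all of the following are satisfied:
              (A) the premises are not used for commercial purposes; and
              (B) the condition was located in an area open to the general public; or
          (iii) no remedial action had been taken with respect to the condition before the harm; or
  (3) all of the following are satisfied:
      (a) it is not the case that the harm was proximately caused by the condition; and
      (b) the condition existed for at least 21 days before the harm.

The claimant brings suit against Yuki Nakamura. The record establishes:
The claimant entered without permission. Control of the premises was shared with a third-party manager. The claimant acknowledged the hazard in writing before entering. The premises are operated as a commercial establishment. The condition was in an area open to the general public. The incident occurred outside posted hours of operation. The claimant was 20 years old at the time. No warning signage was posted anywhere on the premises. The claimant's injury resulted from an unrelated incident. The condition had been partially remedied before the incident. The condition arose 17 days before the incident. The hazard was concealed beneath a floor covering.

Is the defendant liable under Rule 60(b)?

No — not liable.

(i) during posted hours — not met.
(ii) consent to enter — not satisfied.
(a) = F OR F = false.
(i) exclusive control — fails.
(ii) no signage posted — holds.
So (b) is satisfied (F OR T).
So (1) is not satisfied (F AND T).
(a) not open/obvious — satisfied.
(i) no assumed risk — not satisfied.
(A) not (commercial use) — fails.
(B) public area — met.
(ii): F AND T → false.
(iii) no remedial action — not satisfied.
(b): F OR F OR F → false.
So (2) is not satisfied (T AND F).
(a) not (proximate cause) — satisfied.
(b) condition ≥21 days old — not met.
(3): T AND F → false.
Overall = F OR F OR F = false.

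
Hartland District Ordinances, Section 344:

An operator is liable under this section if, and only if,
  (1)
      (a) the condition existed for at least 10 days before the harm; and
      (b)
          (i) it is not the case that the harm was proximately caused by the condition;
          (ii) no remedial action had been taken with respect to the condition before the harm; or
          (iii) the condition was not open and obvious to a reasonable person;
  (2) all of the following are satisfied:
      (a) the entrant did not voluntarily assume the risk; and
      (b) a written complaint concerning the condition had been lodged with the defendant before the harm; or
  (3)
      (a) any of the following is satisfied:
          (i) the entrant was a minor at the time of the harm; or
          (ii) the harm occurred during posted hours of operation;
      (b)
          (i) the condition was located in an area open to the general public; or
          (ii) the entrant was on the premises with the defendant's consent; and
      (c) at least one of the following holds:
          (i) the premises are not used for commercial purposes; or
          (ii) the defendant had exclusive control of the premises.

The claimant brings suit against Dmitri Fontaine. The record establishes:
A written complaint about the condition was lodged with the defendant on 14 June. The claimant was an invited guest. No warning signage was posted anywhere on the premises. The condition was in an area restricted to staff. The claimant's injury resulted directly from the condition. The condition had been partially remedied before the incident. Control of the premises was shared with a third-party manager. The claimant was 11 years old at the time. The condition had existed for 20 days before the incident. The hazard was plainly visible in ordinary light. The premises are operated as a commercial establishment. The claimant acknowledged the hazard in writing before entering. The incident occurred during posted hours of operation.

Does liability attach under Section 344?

(a) condition ≥10 days old — satisfied.
(i) not (proximate cause) — not met.
(ii) no remedial action — not met.
(iii) not open/obvious — fails.
So (b) is not satisfied (F OR F OR F).
(1): T AND F → false.
(a) no assumed risk — not satisfied.
(b) complaint lodged — satisfied.
So (2) is not satisfied (F AND T).
(i) entrant a minor — met.
(ii) during posted hours — satisfied.
(a) = T OR T = true.
(i) public area — not met.
(ii) consent to enter — satisfied.
(b) = F OR T = true.
(i) not (commercial use) — fails.
(ii) exclusive control — not satisfied.
(c) = F OR F = false.
So (3) is not satisfied (T AND T AND F).
So Overall is not satisfied (F OR F OR F).

No — not liable.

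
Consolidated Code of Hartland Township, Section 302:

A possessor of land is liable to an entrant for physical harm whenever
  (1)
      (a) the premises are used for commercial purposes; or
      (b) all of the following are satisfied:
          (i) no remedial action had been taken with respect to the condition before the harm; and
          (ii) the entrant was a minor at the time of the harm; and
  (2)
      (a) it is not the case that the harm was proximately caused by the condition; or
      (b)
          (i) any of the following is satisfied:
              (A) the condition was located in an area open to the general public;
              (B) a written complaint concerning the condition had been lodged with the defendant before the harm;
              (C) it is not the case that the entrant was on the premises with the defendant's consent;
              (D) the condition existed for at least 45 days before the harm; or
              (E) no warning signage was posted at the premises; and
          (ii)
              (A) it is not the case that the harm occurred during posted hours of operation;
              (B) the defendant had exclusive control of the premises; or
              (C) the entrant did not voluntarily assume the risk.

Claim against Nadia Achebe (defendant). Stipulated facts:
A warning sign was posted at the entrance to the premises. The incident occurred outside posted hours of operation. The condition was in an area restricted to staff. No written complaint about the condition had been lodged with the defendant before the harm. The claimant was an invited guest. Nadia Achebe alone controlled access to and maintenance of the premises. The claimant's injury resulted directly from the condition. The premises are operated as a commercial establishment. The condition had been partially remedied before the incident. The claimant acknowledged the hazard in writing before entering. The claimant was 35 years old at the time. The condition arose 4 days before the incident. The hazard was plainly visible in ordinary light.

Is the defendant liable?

(a) commercial use — holds.
(i) no remedial action — not satisfied.
(ii) entrant a minor — not met.
(b) = F AND F = false.
(1): T OR F → true.
(a) not (proximate cause) — fails.
(A) public area — not met.
(B) complaint lodged — not satisfied.
(C) not (consent to enter) — not satisfied.
(D) condition ≥45 days old — not satisfied.
(E) no signage posted — fails.
(i): F OR F OR F OR F OR F → false.
(A) not (during posted hours) — met.
(B) exclusive control — met.
(C) no assumed risk — not satisfied.
(ii): T OR T OR F → true.
So (b) is not satisfied (F AND T).
So (2) is not satisfied (F OR F).
Overall: T AND F → false.

No — not liable.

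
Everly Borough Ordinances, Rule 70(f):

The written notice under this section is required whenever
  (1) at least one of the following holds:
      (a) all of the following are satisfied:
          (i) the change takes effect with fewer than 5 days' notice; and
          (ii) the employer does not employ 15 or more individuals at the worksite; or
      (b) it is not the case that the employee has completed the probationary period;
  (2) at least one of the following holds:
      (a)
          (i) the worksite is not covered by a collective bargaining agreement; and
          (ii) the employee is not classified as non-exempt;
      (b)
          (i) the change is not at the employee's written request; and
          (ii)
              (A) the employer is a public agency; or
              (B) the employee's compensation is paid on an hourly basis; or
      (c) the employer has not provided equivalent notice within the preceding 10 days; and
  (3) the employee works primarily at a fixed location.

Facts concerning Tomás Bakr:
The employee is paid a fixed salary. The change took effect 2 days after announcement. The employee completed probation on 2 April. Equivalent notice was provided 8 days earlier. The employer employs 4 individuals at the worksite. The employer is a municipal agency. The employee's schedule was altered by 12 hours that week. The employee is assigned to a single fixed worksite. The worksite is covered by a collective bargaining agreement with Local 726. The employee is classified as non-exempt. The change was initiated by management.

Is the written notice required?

Yes — required.

(i) < 5 days' notice — satisfied.
(ii) not (≥ 15 at site) — satisfied.
So (a) is satisfied (T AND T).
(b) not (past probation) — fails.
(1): T OR F → true.
(i) no CBA — not met.
(ii) not (non-exempt) — fails.
(a) = F AND F = false.
(i) not employee-requested — satisfied.
(A) public agency — satisfied.
(B) hourly-paid — not satisfied.
(ii): T OR F → true.
(b): T AND T → true.
(c) no recent notice — not satisfied.
So (2) is satisfied (F OR T OR F).
(3) fixed location — holds.
Overall: T AND T AND T → true.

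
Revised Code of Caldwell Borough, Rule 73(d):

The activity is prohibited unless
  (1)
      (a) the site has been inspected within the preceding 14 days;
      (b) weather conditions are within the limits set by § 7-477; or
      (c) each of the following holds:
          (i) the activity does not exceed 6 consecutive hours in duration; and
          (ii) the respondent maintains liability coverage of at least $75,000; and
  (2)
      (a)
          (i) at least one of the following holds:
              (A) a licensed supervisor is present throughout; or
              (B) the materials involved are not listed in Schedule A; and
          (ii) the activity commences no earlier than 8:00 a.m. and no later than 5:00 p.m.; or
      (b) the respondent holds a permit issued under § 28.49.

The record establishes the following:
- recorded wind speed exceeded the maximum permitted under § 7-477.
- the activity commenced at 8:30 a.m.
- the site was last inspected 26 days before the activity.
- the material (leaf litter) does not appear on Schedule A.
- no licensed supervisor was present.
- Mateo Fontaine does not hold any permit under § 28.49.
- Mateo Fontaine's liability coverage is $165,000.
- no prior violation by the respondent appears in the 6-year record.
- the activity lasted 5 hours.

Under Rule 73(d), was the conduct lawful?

Yes — lawful.

(a) site inspected — not satisfied.
(b) weather ok — fails.
(i) ≤ 6 hrs duration — holds.
(ii) coverage ≥ $75,000 — satisfied.
(c): T AND T → true.
So (1) is satisfied (F OR F OR T).
(A) supervisor present — not met.
(B) not (Schedule A material) — satisfied.
(i): F OR T → true.
(ii) start within hours — satisfied.
(a) = T AND T = true.
(b) holds permit — not met.
(2): T OR F → true.
Overall = T AND T = true.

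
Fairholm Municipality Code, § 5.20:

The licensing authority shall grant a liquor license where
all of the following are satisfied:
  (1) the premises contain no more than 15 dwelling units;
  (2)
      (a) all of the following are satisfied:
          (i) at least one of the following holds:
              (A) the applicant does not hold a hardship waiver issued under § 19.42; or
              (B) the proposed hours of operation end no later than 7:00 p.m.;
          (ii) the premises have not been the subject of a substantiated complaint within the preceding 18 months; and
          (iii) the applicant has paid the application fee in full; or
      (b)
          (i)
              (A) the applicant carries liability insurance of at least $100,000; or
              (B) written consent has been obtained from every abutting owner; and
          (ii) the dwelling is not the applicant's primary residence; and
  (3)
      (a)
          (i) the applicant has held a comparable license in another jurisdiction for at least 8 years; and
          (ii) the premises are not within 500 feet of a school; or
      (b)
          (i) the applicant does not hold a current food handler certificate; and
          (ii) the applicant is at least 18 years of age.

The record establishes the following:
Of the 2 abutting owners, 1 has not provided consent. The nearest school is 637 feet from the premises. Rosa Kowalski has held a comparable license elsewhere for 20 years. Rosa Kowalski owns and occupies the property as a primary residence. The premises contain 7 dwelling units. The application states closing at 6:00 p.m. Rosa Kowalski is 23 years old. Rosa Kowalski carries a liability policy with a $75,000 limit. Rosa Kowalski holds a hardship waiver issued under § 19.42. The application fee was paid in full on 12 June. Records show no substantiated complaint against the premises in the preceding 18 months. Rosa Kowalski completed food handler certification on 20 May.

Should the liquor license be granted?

Yes — granted.

(1) ≤ 15 units — satisfied.
(A) not (hardship waiver) — not met.
(B) closes by 7 p.m. — satisfied.
(i): F OR T → true.
(ii) no complaint in 18 mo. — met.
(iii) fee paid — met.
So (a) is satisfied (T AND T AND T).
(A) insurance ≥ $100,000 — not met.
(B) all abutters consent — fails.
So (i) is not satisfied (F OR F).
(ii) not (primary residence) — fails.
So (b) is not satisfied (F AND F).
So (2) is satisfied (T OR F).
(i) prior license ≥ 8 yr — met.
(ii) ≥500 ft from school — satisfied.
(a): T AND T → true.
(i) not (food handler cert.) — fails.
(ii) age ≥ 18 — met.
(b) = F AND T = false.
(3) = T OR F = true.
So Overall is satisfied (T AND T AND T).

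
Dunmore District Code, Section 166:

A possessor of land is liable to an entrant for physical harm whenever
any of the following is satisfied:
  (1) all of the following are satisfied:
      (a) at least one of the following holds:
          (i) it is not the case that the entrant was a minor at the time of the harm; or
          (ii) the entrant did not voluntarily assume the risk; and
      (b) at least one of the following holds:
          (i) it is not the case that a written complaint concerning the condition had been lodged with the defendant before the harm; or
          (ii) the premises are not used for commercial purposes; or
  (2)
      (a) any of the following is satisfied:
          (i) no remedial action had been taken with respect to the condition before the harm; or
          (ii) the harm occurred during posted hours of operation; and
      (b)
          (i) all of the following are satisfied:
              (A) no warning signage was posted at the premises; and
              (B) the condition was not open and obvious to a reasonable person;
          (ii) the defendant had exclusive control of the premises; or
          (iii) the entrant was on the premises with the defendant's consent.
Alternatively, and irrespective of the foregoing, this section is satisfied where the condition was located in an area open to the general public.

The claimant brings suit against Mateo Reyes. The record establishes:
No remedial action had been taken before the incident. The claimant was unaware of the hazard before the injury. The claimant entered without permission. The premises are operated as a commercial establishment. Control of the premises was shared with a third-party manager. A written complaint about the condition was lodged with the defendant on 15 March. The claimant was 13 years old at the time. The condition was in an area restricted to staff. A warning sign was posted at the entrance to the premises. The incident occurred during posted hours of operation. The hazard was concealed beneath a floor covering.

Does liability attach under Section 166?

No — not liable.

(i) not (entrant a minor) — not met.
(ii) no assumed risk — met.
(a): F OR T → true.
(i) not (complaint lodged) — not satisfied.
(ii) not (commercial use) — fails.
(b): F OR F → false.
(1) = T AND F = false.
(i) no remedial action — satisfied.
(ii) during posted hours — met.
So (a) is satisfied (T OR T).
(A) no signage posted — not met.
(B) not open/obvious — met.
(i): F AND T → false.
(ii) exclusive control — not met.
(iii) consent to enter — fails.
(b): F OR F OR F → false.
(2) = T AND F = false.
Overall: F OR F → false.
Exception (public area) — not satisfied.
Result: main false OR exception false → false.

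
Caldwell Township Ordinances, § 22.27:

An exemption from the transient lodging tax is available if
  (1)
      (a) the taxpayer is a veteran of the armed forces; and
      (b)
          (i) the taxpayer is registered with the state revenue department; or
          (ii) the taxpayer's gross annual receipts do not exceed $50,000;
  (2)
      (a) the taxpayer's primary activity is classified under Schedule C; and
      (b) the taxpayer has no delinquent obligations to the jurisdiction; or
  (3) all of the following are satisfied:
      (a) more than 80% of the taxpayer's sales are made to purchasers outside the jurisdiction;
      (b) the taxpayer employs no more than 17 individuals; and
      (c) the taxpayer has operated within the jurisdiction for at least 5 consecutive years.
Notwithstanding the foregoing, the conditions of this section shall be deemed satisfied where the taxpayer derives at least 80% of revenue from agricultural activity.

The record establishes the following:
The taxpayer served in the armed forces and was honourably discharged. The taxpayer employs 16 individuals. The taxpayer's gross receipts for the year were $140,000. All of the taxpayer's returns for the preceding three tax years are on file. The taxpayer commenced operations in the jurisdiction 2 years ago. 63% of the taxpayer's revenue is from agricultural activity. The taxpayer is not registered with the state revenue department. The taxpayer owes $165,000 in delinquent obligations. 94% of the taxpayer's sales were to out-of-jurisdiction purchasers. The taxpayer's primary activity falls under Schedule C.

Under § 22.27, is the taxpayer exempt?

No — not exempt.

(a) veteran — satisfied.
(i) state-registered — not met.
(ii) receipts ≤ $50,000 — fails.
(b) = F OR F = false.
(1): T AND F → false.
(a) Schedule C activity — met.
(b) no delinquency — fails.
(2) = T AND F = false.
(a) >80% out-of-jur. sales — met.
(b) ≤ 17 employees — holds.
(c) ≥ 5 yrs in jurisdiction — not met.
So (3) is not satisfied (T AND T AND F).
So Overall is not satisfied (F OR F OR F).
Exception (≥80% agricultural) — not satisfied.
Result: main false OR exception false → false.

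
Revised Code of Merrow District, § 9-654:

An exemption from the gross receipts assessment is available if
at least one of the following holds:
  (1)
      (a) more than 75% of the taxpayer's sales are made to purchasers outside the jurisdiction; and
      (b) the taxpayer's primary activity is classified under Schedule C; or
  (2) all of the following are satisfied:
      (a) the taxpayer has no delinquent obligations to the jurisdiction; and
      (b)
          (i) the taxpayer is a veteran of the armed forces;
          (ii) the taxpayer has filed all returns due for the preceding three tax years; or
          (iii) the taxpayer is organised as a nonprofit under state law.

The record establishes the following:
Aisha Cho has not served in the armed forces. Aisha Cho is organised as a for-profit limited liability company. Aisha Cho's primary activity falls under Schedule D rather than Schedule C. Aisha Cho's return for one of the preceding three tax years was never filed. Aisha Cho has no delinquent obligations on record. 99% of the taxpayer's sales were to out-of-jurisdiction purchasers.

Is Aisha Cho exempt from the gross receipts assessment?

(a) >75% out-of-jur. sales — satisfied.
(b) Schedule C activity — not met.
So (1) is not satisfied (T AND F).
(a) no delinquency — holds.
(i) veteran — not met.
(ii) returns current — fails.
(iii) nonprofit — not met.
(b) = F OR F OR F = false.
(2) = T AND F = false.
Overall: F OR F → false.

No — not exempt.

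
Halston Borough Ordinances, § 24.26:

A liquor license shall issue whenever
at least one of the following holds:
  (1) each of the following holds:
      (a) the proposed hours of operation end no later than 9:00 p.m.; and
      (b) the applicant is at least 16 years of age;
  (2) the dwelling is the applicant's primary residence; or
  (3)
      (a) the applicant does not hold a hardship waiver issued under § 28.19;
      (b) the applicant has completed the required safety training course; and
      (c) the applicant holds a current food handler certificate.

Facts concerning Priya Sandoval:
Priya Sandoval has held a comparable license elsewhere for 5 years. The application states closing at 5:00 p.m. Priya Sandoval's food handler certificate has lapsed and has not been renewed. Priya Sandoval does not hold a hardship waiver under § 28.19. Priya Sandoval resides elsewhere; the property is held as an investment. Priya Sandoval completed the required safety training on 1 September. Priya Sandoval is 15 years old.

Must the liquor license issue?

No — denied.

(a) closes by 9 p.m. — satisfied.
(b) age ≥ 16 — fails.
(1): T AND F → false.
(2) primary residence — not satisfied.
(a) not (hardship waiver) — met.
(b) safety training — satisfied.
(c) food handler cert. — not satisfied.
(3) = T AND T AND F = false.
Overall = F OR F OR F = false.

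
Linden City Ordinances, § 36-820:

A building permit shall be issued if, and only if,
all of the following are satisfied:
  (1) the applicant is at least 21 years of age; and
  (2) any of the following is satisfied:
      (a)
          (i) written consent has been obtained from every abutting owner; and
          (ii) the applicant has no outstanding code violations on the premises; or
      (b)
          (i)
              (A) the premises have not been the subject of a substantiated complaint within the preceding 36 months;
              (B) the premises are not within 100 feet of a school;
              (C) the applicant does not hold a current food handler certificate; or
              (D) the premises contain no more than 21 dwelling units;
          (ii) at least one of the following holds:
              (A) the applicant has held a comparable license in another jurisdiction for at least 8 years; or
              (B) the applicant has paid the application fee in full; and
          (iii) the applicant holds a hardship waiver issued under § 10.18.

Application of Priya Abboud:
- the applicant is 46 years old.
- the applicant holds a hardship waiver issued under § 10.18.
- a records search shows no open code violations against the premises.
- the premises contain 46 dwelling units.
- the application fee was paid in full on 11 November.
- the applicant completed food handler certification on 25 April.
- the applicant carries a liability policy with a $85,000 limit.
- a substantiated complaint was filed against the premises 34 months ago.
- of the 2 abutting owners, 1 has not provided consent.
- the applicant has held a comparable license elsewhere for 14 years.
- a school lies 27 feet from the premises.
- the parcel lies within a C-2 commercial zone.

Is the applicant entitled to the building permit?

(1) age ≥ 21 — met.
(i) all abutters consent — not met.
(ii) no code violations — met.
So (a) is not satisfied (F AND T).
(A) no complaint in 36 mo. — not satisfied.
(B) ≥100 ft from school — not met.
(C) not (food handler cert.) — fails.
(D) ≤ 21 units — not satisfied.
(i): F OR F OR F OR F → false.
(A) prior license ≥ 8 yr — satisfied.
(B) fee paid — satisfied.
So (ii) is satisfied (T OR T).
(iii) hardship waiver — satisfied.
(b): F AND T AND T → false.
(2) = F OR F = false.
Overall = T AND F = false.

No — denied.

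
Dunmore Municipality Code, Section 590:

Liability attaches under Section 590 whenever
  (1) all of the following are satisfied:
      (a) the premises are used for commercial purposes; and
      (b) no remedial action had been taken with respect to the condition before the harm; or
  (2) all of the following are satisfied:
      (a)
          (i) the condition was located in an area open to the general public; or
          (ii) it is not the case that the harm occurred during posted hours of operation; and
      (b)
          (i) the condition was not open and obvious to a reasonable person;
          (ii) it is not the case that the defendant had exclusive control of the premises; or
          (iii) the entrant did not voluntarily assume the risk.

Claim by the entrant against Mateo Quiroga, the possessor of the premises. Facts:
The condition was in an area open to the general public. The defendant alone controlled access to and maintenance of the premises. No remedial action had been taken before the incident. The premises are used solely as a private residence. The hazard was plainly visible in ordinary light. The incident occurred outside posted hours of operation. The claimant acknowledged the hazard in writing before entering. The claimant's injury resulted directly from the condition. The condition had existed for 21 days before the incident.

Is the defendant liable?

No — not liable.

(a) commercial use — fails.
(b) no remedial action — met.
So (1) is not satisfied (F AND T).
(i) public area — satisfied.
(ii) not (during posted hours) — satisfied.
So (a) is satisfied (T OR T).
(i) not open/obvious — not satisfied.
(ii) not (exclusive control) — not satisfied.
(iii) no assumed risk — not satisfied.
So (b) is not satisfied (F OR F OR F).
(2): T AND F → false.
So Overall is not satisfied (F OR F).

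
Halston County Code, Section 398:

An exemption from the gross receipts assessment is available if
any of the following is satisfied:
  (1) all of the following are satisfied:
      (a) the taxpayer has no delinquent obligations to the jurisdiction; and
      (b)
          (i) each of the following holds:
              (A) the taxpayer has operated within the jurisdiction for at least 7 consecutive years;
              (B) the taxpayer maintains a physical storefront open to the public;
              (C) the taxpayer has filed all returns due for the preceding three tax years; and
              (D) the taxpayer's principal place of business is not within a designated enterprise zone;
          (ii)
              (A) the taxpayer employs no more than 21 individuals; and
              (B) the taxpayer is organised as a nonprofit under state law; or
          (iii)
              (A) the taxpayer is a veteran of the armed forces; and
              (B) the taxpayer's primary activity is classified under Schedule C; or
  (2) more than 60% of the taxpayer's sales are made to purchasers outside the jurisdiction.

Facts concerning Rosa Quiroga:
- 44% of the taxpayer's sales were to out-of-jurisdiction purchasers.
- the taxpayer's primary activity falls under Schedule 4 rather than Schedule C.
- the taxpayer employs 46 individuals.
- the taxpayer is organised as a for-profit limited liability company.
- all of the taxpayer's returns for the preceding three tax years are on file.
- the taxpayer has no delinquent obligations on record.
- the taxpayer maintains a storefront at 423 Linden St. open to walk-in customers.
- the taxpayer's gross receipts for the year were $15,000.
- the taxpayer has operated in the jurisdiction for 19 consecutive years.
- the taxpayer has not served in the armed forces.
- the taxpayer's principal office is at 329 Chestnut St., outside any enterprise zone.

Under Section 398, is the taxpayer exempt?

Yes — exempt.

(a) no delinquency — satisfied.
(A) ≥ 7 yrs in jurisdiction — satisfied.
(B) has storefront — met.
(C) returns current — satisfied.
(D) not (in enterprise zone) — holds.
(i): T AND T AND T AND T → true.
(A) ≤ 21 employees — fails.
(B) nonprofit — fails.
So (ii) is not satisfied (F AND F).
(A) veteran — not satisfied.
(B) Schedule C activity — not satisfied.
(iii) = F AND F = false.
(b): T OR F OR F → true.
(1): T AND T → true.
(2) >60% out-of-jur. sales — not satisfied.
Overall = T OR F = true.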